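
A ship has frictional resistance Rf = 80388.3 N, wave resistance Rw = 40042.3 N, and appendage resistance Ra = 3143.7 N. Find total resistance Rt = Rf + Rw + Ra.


Formula: Rt = Rf + Rw + Ra
Substituting: Rt = 80388.3 + 40042.3 + 3143.7
Result: Rt = 123574.3 N

123574.3 N


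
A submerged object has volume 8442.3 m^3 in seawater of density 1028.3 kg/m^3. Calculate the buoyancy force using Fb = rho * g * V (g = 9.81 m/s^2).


Formula: Fb = rho * g * V
Substituting: Fb = 1028.3 * 9.81 * 8442.3
Intermediate: 1028.3 * 9.81 = 10087.623
Result: Fb = 10087.623 * 8442.3 ≈ 85163000 N (5 s.f.)

85163000 N


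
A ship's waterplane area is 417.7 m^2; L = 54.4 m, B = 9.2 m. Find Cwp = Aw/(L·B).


Formula: Cwp = Aw / (L * B)
Step 1 — L * B = 54.4 * 9.2 = 500.48 m^2
Step 2 — Cwp = 417.7 / 500.48 ≈ 0.83460 (5 s.f.)

0.83460


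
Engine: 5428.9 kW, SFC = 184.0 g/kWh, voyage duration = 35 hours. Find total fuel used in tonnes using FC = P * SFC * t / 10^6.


Formula: FC (tonnes) = P * SFC * t / 1,000,000
Step 1 — P * SFC * t = 5428.9 * 184.0 * 35 = 34962116.0 g
Step 2 — FC (tonnes) = 34962116.0 / 1,000,000 ≈ 34.962 tonnes (5 s.f.)

34.962 tonnes


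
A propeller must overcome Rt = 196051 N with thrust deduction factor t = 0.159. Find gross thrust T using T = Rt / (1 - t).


Formula: T = Rt / (1 - t)
Step 1 — (1 - t) = 1 - 0.159 = 0.841
Step 2 — T = 196051 / 0.841 ≈ 233120 N (5 s.f.)

233120 N


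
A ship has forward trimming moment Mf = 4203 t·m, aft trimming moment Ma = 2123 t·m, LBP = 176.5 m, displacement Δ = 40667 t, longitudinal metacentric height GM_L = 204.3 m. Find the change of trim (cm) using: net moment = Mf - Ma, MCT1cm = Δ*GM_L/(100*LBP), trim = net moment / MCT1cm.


Formula: net trimming moment = Mf - Ma; MCT1cm = Δ*GM_L/(100*LBP); trim = net moment / MCT1cm
Step 1 — net trimming moment = 4203 - 2123 = 2080 t·m
Step 2 — MCT1cm = 40667 * 204.3 / (100 * 176.5) = 470.7234 t·m/cm
Step 3 — trim = 2080 / 470.7234 ≈ 4.4187 cm (5 s.f.)

4.4187 cm


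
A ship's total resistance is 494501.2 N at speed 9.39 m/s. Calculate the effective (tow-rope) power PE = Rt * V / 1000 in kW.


Formula: PE = Rt * V / 1000 (kW)
Step 1 — PE (W) = 494501.2 * 9.39 = 4643366.268 W
Step 2 — PE (kW) = 4643366.268 / 1000 ≈ 4643.4 kW (5 s.f.)

4643.4 kW


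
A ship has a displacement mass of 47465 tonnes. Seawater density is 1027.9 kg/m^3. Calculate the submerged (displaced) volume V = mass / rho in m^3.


Formula: V = mass / rho
Step 1 — convert tonnes to kg: 47465 t * 1000 = 47465000 kg
Step 2 — V = 47465000 / 1027.9 ≈ 46177 m^3 (5 s.f.)

46177 m^3


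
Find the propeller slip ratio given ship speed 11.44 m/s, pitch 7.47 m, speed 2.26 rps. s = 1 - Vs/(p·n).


Formula: s = 1 - Vs / (p * n)
Step 1 — p * n = 7.47 * 2.26 = 16.8822
Step 2 — Vs / (p*n) = 11.44 / 16.8822 = 0.677637 (6 d.p.)
Step 3 — s = 1 - 0.677637 = 0.322363

0.322363


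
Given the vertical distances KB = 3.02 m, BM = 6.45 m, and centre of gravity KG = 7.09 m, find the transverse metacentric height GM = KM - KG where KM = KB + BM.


Formula: GM = KB + BM - KG
Step 1 — KM = KB + BM = 3.02 + 6.45 = 9.47 m
Step 2 — GM = KM - KG = 9.47 - 7.09 = 2.38 m

2.38 m


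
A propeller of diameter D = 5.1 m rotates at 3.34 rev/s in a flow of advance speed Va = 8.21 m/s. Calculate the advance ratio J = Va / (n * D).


Formula: J = Va / (n * D)
Step 1 — n * D = 3.34 * 5.1 = 17.034
Step 2 — J = 8.21 / 17.034 ≈ 0.48198 (5 s.f.)

0.48198


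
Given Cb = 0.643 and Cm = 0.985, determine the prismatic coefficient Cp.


Formula: Cp = Cb / Cm
Substituting: Cp = 0.643 / 0.985
Result: Cp ≈ 0.65279 (5 s.f.)

0.65279


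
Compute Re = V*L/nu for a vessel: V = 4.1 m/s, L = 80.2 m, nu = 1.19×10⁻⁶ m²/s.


Formula: Re = V * L / nu
Step 1 — V * L = 4.1 * 80.2 = 328.82 m^2/s
Step 2 — Re = 328.82 / 1.19e-6 = 2.76e+08

2.76e+08


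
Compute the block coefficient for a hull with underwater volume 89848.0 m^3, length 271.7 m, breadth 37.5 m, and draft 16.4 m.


Formula: Cb = V / (L * B * T)
Step 1 — L * B * T = 271.7 * 37.5 * 16.4 = 167095.5 m^3
Step 2 — Cb = 89848.0 / 167095.5 ≈ 0.53770 (5 s.f.)

0.53770


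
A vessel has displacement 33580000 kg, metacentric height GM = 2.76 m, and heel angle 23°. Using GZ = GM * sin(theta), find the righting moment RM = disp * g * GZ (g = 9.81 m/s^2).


Formula: GZ = GM * sin(theta); RM = disp * g * GZ
Step 1 — GZ = 2.76 * sin(23°) = 2.76 * 0.390731 = 1.078418 m
Step 2 — RM = 33580000 * 9.81 * 1.078418 ≈ 355250000 N·m (5 s.f.)

355250000 N·m


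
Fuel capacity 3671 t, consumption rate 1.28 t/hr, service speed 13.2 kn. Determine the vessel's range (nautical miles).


Formula: endurance = fuel / rate; range = endurance * speed
Step 1 — endurance = 3671 / 1.28 = 2867.9688 hours
Step 2 — range = 2867.9688 * 13.2 ≈ 37857 nautical miles (5 s.f.)

37857 NM


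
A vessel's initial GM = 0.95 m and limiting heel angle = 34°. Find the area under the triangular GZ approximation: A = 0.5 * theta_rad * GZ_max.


Formula: GZ_max = GM * sin(theta); Area = 0.5 * theta_rad * GZ_max
Step 1 — GZ_max = 0.95 * sin(34°) = 0.95 * 0.559193 = 0.531233 m
Step 2 — theta_rad = 34 * pi/180 = 0.593412 rad
Step 3 — Area = 0.5 * 0.593412 * 0.531233 ≈ 0.15762 m·rad (5 s.f.)

0.15762 m·rad


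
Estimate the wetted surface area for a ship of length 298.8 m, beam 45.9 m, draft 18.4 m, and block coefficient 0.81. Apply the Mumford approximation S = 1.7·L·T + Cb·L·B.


Formula: S = 1.7*L*T + V/T with V = Cb*L*B*T, i.e. S = L * (1.7*T + Cb*B)
Step 1 — 1.7*T = 1.7 * 18.4 = 31.28 m
Step 2 — Cb*B = 0.81 * 45.9 = 37.179 m
Step 3 — 1.7*T + Cb*B = 31.28 + 37.179 = 68.459 m
Step 4 — S = 298.8 * 68.459 ≈ 20456 m^2 (5 s.f.)

20456 m^2


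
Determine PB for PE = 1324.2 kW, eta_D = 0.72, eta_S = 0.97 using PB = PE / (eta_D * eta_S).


Formula: PB = PE / (eta_D * eta_S)
Step 1 — combined efficiency = eta_D * eta_S = 0.72 * 0.97 = 0.6984
Step 2 — PB = 1324.2 / 0.6984 ≈ 1896.0 kW (5 s.f.)

1896.0 kW


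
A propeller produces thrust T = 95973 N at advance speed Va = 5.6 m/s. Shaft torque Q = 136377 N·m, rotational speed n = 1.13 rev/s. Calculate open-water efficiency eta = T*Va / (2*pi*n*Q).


Formula: eta = T * Va / (2 * pi * n * Q)
Step 1 — numerator = T * Va = 95973 * 5.6 = 537448.8
Step 2 — 2 * pi * n = 2 * pi * 1.13 = 7.099999
Step 3 — denominator = 7.099999 * 136377 = 968276.56
Step 4 — eta = 537448.8 / 968276.56 ≈ 0.55506 (5 s.f.)

0.55506


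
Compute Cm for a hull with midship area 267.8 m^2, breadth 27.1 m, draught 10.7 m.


Formula: Cm = Am / (B * T)
Step 1 — B * T = 27.1 * 10.7 = 289.97 m^2
Step 2 — Cm = 267.8 / 289.97 ≈ 0.92354 (5 s.f.)

0.92354


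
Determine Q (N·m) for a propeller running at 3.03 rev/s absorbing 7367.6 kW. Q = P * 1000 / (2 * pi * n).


Formula: Q = P_W / (2 * pi * n)
Step 1 — P_W = 7367.6 kW * 1000 = 7367600.0 W
Step 2 — 2 * pi * n = 2 * pi * 3.03 = 19.038051
Step 3 — Q = 7367600.0 / 19.038051 ≈ 386990 N·m (5 s.f.)

386990 N·m


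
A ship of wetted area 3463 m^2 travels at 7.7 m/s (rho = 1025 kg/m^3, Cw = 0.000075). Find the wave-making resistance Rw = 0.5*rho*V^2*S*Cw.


Formula: Rw = 0.5 * rho * V^2 * S * Cw
Step 1 — V^2 = 7.7^2 = 59.29
Step 2 — 0.5 * rho * V^2 = 0.5 * 1025 * 59.29 = 30386.125
Step 3 — Rw = 30386.125 * 3463 * 0.000075 ≈ 7892.0 N (5 s.f.)

7892.0 N


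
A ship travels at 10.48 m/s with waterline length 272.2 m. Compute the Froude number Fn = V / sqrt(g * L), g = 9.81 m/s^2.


Formula: Fn = V / sqrt(g * L)
Step 1 — g * L = 9.81 * 272.2 = 2670.282
Step 2 — sqrt(g * L) = sqrt(2670.282) = 51.674771
Step 3 — Fn = 10.48 / 51.674771 ≈ 0.20281 (5 s.f.)

0.20281


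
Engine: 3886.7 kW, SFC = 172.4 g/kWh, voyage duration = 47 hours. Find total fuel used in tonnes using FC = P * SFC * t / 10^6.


Formula: FC (tonnes) = P * SFC * t / 1,000,000
Step 1 — P * SFC * t = 3886.7 * 172.4 * 47 = 31493152.76 g
Step 2 — FC (tonnes) = 31493152.76 / 1,000,000 ≈ 31.493 tonnes (5 s.f.)

31.493 tonnes


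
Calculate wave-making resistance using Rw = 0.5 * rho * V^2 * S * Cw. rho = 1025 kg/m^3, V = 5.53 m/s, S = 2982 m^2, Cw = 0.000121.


Formula: Rw = 0.5 * rho * V^2 * S * Cw
Step 1 — V^2 = 5.53^2 = 30.5809
Step 2 — 0.5 * rho * V^2 = 0.5 * 1025 * 30.5809 = 15672.71125
Step 3 — Rw = 15672.71125 * 2982 * 0.000121 ≈ 5655.1 N (5 s.f.)

5655.1 N


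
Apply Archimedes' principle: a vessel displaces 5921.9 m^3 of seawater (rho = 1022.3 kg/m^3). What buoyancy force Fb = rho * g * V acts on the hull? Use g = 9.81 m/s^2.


Formula: Fb = rho * g * V
Substituting: Fb = 1022.3 * 9.81 * 5921.9
Intermediate: 1022.3 * 9.81 = 10028.763
Result: Fb = 10028.763 * 5921.9 ≈ 59389000 N (5 s.f.)

59389000 N


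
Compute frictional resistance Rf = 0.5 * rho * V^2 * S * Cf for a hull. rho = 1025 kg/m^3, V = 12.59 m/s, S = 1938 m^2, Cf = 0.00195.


Formula: Rf = 0.5 * rho * V^2 * S * Cf
Step 1 — V^2 = 12.59^2 = 158.5081
Step 2 — 0.5 * rho * V^2 = 0.5 * 1025 * 158.5081 = 81235.40125
Step 3 — Rf = 81235.40125 * 1938 * 0.00195 ≈ 307000 N (5 s.f.)

307000 N


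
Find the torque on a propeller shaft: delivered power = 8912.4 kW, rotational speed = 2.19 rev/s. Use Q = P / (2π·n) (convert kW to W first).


Formula: Q = P_W / (2 * pi * n)
Step 1 — P_W = 8912.4 kW * 1000 = 8912400.0 W
Step 2 — 2 * pi * n = 2 * pi * 2.19 = 13.760176
Step 3 — Q = 8912400.0 / 13.760176 ≈ 647700 N·m (5 s.f.)

647700 N·m


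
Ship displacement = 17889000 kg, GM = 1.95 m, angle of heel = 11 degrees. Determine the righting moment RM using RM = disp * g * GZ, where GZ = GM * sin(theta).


Formula: GZ = GM * sin(theta); RM = disp * g * GZ
Step 1 — GZ = 1.95 * sin(11°) = 1.95 * 0.190809 = 0.372078 m
Step 2 — RM = 17889000 * 9.81 * 0.372078 ≈ 65296000 N·m (5 s.f.)

65296000 N·m


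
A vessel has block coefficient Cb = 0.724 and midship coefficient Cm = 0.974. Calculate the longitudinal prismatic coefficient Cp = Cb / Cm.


Formula: Cp = Cb / Cm
Substituting: Cp = 0.724 / 0.974
Result: Cp ≈ 0.74333 (5 s.f.)

0.74333


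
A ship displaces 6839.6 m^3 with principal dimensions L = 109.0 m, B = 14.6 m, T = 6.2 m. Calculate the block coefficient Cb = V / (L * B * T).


Formula: Cb = V / (L * B * T)
Step 1 — L * B * T = 109.0 * 14.6 * 6.2 = 9866.68 m^3
Step 2 — Cb = 6839.6 / 9866.68 ≈ 0.69320 (5 s.f.)

0.69320


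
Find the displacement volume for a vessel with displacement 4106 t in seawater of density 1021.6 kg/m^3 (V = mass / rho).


Formula: V = mass / rho
Step 1 — convert tonnes to kg: 4106 t * 1000 = 4106000 kg
Step 2 — V = 4106000 / 1021.6 ≈ 4019.2 m^3 (5 s.f.)

4019.2 m^3


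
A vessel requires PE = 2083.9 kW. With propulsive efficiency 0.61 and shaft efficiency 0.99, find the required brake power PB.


Formula: PB = PE / (eta_D * eta_S)
Step 1 — combined efficiency = eta_D * eta_S = 0.61 * 0.99 = 0.6039
Step 2 — PB = 2083.9 / 0.6039 ≈ 3450.7 kW (5 s.f.)

3450.7 kW


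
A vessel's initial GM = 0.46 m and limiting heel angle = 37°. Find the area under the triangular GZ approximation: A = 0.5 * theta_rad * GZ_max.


Formula: GZ_max = GM * sin(theta); Area = 0.5 * theta_rad * GZ_max
Step 1 — GZ_max = 0.46 * sin(37°) = 0.46 * 0.601815 = 0.276835 m
Step 2 — theta_rad = 37 * pi/180 = 0.645772 rad
Step 3 — Area = 0.5 * 0.645772 * 0.276835 ≈ 0.089386 m·rad (5 s.f.)

0.089386 m·rad


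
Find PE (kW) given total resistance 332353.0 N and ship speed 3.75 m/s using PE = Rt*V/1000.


Formula: PE = Rt * V / 1000 (kW)
Step 1 — PE (W) = 332353.0 * 3.75 = 1246323.75 W
Step 2 — PE (kW) = 1246323.75 / 1000 ≈ 1246.3 kW (5 s.f.)

1246.3 kW


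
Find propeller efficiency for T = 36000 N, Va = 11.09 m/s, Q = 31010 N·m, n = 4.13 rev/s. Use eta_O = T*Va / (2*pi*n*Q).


Formula: eta = T * Va / (2 * pi * n * Q)
Step 1 — numerator = T * Va = 36000 * 11.09 = 399240.0
Step 2 — 2 * pi * n = 2 * pi * 4.13 = 25.949555
Step 3 — denominator = 25.949555 * 31010 = 804695.7
Step 4 — eta = 399240.0 / 804695.7 ≈ 0.49614 (5 s.f.)

0.49614


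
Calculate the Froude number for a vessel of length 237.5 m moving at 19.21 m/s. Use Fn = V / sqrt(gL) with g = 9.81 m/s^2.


Formula: Fn = V / sqrt(g * L)
Step 1 — g * L = 9.81 * 237.5 = 2329.875
Step 2 — sqrt(g * L) = sqrt(2329.875) = 48.268779
Step 3 — Fn = 19.21 / 48.268779 ≈ 0.39798 (5 s.f.)

0.39798


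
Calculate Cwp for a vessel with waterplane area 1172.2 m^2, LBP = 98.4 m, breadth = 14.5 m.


Formula: Cwp = Aw / (L * B)
Step 1 — L * B = 98.4 * 14.5 = 1426.8 m^2
Step 2 — Cwp = 1172.2 / 1426.8 ≈ 0.82156 (5 s.f.)

0.82156


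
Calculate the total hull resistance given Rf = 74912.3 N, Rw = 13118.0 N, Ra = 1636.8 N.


Formula: Rt = Rf + Rw + Ra
Substituting: Rt = 74912.3 + 13118.0 + 1636.8
Result: Rt = 89667.1 N

89667.1 N


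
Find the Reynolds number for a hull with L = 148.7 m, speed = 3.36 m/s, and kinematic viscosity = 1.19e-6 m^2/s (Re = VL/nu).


Formula: Re = V * L / nu
Step 1 — V * L = 3.36 * 148.7 = 499.632 m^2/s
Step 2 — Re = 499.632 / 1.19e-6 = 4.20e+08

4.20e+08


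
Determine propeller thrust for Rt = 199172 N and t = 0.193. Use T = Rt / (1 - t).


Formula: T = Rt / (1 - t)
Step 1 — (1 - t) = 1 - 0.193 = 0.807
Step 2 — T = 199172 / 0.807 ≈ 246810 N (5 s.f.)

246810 N


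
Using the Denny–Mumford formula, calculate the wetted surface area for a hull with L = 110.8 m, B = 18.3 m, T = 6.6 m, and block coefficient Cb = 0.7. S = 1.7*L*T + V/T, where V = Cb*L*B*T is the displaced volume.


Formula: S = 1.7*L*T + V/T with V = Cb*L*B*T, i.e. S = L * (1.7*T + Cb*B)
Step 1 — 1.7*T = 1.7 * 6.6 = 11.22 m
Step 2 — Cb*B = 0.7 * 18.3 = 12.81 m
Step 3 — 1.7*T + Cb*B = 11.22 + 12.81 = 24.03 m
Step 4 — S = 110.8 * 24.03 ≈ 2662.5 m^2 (5 s.f.)

2662.5 m^2


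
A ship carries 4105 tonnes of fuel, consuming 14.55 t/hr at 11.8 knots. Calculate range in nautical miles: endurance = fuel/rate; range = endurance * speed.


Formula: endurance = fuel / rate; range = endurance * speed
Step 1 — endurance = 4105 / 14.55 = 282.1306 hours
Step 2 — range = 282.1306 * 11.8 ≈ 3329.1 nautical miles (5 s.f.)

3329.1 NM


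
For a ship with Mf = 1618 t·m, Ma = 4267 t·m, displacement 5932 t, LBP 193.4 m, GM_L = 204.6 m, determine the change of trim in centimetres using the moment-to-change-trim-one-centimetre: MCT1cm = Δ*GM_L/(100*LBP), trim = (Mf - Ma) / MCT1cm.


Formula: net trimming moment = Mf - Ma; MCT1cm = Δ*GM_L/(100*LBP); trim = net moment / MCT1cm
Step 1 — net trimming moment = 1618 - 4267 = -2649 t·m
Step 2 — MCT1cm = 5932 * 204.6 / (100 * 193.4) = 62.7553 t·m/cm
Step 3 — trim = -2649 / 62.7553 ≈ -42.212 cm (5 s.f.)

-42.212 cm


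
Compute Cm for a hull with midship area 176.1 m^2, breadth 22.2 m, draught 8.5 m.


Formula: Cm = Am / (B * T)
Step 1 — B * T = 22.2 * 8.5 = 188.7 m^2
Step 2 — Cm = 176.1 / 188.7 ≈ 0.93323 (5 s.f.)

0.93323


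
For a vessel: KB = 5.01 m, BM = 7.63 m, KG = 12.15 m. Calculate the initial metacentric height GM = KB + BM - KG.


Formula: GM = KB + BM - KG
Step 1 — KM = KB + BM = 5.01 + 7.63 = 12.64 m
Step 2 — GM = KM - KG = 12.64 - 12.15 = 0.49 m

0.49 m


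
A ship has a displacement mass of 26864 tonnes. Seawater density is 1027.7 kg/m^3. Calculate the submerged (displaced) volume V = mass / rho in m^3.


Formula: V = mass / rho
Step 1 — convert tonnes to kg: 26864 t * 1000 = 26864000 kg
Step 2 — V = 26864000 / 1027.7 ≈ 26140 m^3 (5 s.f.)

26140 m^3


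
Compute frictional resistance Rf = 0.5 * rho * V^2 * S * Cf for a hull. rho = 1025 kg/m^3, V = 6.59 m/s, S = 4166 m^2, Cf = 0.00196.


Formula: Rf = 0.5 * rho * V^2 * S * Cf
Step 1 — V^2 = 6.59^2 = 43.4281
Step 2 — 0.5 * rho * V^2 = 0.5 * 1025 * 43.4281 = 22256.90125
Step 3 — Rf = 22256.90125 * 4166 * 0.00196 ≈ 181740 N (5 s.f.)

181740 N


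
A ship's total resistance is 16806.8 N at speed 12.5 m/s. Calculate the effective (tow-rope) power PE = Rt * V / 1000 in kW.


Formula: PE = Rt * V / 1000 (kW)
Step 1 — PE (W) = 16806.8 * 12.5 = 210085.0 W
Step 2 — PE (kW) = 210085.0 / 1000 ≈ 210.09 kW (5 s.f.)

210.09 kW


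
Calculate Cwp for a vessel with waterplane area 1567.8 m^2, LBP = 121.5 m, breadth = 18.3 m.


Formula: Cwp = Aw / (L * B)
Step 1 — L * B = 121.5 * 18.3 = 2223.45 m^2
Step 2 — Cwp = 1567.8 / 2223.45 ≈ 0.70512 (5 s.f.)

0.70512


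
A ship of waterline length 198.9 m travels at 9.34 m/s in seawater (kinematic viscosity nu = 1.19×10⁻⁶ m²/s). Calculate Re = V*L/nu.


Formula: Re = V * L / nu
Step 1 — V * L = 9.34 * 198.9 = 1857.726 m^2/s
Step 2 — Re = 1857.726 / 1.19e-6 = 1.56e+09

1.56e+09


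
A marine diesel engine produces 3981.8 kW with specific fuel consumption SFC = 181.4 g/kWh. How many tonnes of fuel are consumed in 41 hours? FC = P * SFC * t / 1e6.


Formula: FC (tonnes) = P * SFC * t / 1,000,000
Step 1 — P * SFC * t = 3981.8 * 181.4 * 41 = 29614239.32 g
Step 2 — FC (tonnes) = 29614239.32 / 1,000,000 ≈ 29.614 tonnes (5 s.f.)

29.614 tonnes


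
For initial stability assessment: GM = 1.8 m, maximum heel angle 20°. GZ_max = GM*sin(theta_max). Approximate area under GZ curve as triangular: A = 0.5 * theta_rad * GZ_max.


Formula: GZ_max = GM * sin(theta); Area = 0.5 * theta_rad * GZ_max
Step 1 — GZ_max = 1.8 * sin(20°) = 1.8 * 0.34202 = 0.615636 m
Step 2 — theta_rad = 20 * pi/180 = 0.349066 rad
Step 3 — Area = 0.5 * 0.349066 * 0.615636 ≈ 0.10745 m·rad (5 s.f.)

0.10745 m·rad


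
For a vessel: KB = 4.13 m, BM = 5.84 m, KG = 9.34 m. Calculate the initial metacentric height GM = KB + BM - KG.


Formula: GM = KB + BM - KG
Step 1 — KM = KB + BM = 4.13 + 5.84 = 9.97 m
Step 2 — GM = KM - KG = 9.97 - 9.34 = 0.63 m

0.63 m


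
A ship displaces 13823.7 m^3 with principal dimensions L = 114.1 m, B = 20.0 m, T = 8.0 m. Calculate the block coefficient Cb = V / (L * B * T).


Formula: Cb = V / (L * B * T)
Step 1 — L * B * T = 114.1 * 20.0 * 8.0 = 18256.0 m^3
Step 2 — Cb = 13823.7 / 18256.0 ≈ 0.75721 (5 s.f.)

0.75721


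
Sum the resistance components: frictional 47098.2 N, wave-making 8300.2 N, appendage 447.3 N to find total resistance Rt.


Formula: Rt = Rf + Rw + Ra
Substituting: Rt = 47098.2 + 8300.2 + 447.3
Result: Rt = 55845.7 N

55845.7 N


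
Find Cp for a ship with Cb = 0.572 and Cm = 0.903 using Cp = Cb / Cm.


Formula: Cp = Cb / Cm
Substituting: Cp = 0.572 / 0.903
Result: Cp ≈ 0.63344 (5 s.f.)

0.63344


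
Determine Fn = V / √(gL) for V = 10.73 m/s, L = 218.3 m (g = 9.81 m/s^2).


Formula: Fn = V / sqrt(g * L)
Step 1 — g * L = 9.81 * 218.3 = 2141.523
Step 2 — sqrt(g * L) = sqrt(2141.523) = 46.276592
Step 3 — Fn = 10.73 / 46.276592 ≈ 0.23187 (5 s.f.)

0.23187


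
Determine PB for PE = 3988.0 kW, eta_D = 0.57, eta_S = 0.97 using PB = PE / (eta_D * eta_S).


Formula: PB = PE / (eta_D * eta_S)
Step 1 — combined efficiency = eta_D * eta_S = 0.57 * 0.97 = 0.5529
Step 2 — PB = 3988.0 / 0.5529 ≈ 7212.9 kW (5 s.f.)

7212.9 kW


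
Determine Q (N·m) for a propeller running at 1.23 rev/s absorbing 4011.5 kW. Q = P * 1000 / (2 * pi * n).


Formula: Q = P_W / (2 * pi * n)
Step 1 — P_W = 4011.5 kW * 1000 = 4011500.0 W
Step 2 — 2 * pi * n = 2 * pi * 1.23 = 7.728318
Step 3 — Q = 4011500.0 / 7.728318 ≈ 519070 N·m (5 s.f.)

519070 N·m


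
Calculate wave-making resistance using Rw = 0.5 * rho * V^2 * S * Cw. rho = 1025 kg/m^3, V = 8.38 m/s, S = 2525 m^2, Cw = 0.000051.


Formula: Rw = 0.5 * rho * V^2 * S * Cw
Step 1 — V^2 = 8.38^2 = 70.2244
Step 2 — 0.5 * rho * V^2 = 0.5 * 1025 * 70.2244 = 35990.005
Step 3 — Rw = 35990.005 * 2525 * 0.000051 ≈ 4634.6 N (5 s.f.)

4634.6 N


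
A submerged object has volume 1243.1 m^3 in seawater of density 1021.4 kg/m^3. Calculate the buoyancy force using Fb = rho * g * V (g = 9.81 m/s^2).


Formula: Fb = rho * g * V
Substituting: Fb = 1021.4 * 9.81 * 1243.1
Intermediate: 1021.4 * 9.81 = 10019.934
Result: Fb = 10019.934 * 1243.1 ≈ 12456000 N (5 s.f.)

12456000 N


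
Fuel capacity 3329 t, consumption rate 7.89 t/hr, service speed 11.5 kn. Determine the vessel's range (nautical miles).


Formula: endurance = fuel / rate; range = endurance * speed
Step 1 — endurance = 3329 / 7.89 = 421.9265 hours
Step 2 — range = 421.9265 * 11.5 ≈ 4852.2 nautical miles (5 s.f.)

4852.2 NM


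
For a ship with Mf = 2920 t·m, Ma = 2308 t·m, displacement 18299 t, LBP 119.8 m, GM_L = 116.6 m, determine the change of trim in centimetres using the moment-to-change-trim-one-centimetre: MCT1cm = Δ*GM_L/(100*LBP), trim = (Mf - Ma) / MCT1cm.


Formula: net trimming moment = Mf - Ma; MCT1cm = Δ*GM_L/(100*LBP); trim = net moment / MCT1cm
Step 1 — net trimming moment = 2920 - 2308 = 612 t·m
Step 2 — MCT1cm = 18299 * 116.6 / (100 * 119.8) = 178.1021 t·m/cm
Step 3 — trim = 612 / 178.1021 ≈ 3.4362 cm (5 s.f.)

3.4362 cm


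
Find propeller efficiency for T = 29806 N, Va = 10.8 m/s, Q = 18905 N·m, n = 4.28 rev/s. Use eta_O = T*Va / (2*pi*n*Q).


Formula: eta = T * Va / (2 * pi * n * Q)
Step 1 — numerator = T * Va = 29806 * 10.8 = 321904.8
Step 2 — 2 * pi * n = 2 * pi * 4.28 = 26.892033
Step 3 — denominator = 26.892033 * 18905 = 508393.88
Step 4 — eta = 321904.8 / 508393.88 ≈ 0.63318 (5 s.f.)

0.63318


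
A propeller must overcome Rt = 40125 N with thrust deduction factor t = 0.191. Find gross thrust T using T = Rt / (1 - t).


Formula: T = Rt / (1 - t)
Step 1 — (1 - t) = 1 - 0.191 = 0.809
Step 2 — T = 40125 / 0.809 ≈ 49598 N (5 s.f.)

49598 N


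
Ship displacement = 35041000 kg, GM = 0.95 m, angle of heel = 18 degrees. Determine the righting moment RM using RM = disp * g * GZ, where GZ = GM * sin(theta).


Formula: GZ = GM * sin(theta); RM = disp * g * GZ
Step 1 — GZ = 0.95 * sin(18°) = 0.95 * 0.309017 = 0.293566 m
Step 2 — RM = 35041000 * 9.81 * 0.293566 ≈ 100910000 N·m (5 s.f.)

100910000 N·m


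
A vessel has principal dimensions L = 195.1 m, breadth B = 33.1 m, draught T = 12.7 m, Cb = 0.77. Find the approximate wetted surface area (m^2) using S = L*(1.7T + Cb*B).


Formula: S = 1.7*L*T + V/T with V = Cb*L*B*T, i.e. S = L * (1.7*T + Cb*B)
Step 1 — 1.7*T = 1.7 * 12.7 = 21.59 m
Step 2 — Cb*B = 0.77 * 33.1 = 25.487 m
Step 3 — 1.7*T + Cb*B = 21.59 + 25.487 = 47.077 m
Step 4 — S = 195.1 * 47.077 ≈ 9184.7 m^2 (5 s.f.)

9184.7 m^2


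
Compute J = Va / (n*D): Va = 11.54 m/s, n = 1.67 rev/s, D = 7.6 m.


Formula: J = Va / (n * D)
Step 1 — n * D = 1.67 * 7.6 = 12.692
Step 2 — J = 11.54 / 12.692 ≈ 0.90923 (5 s.f.)

0.90923


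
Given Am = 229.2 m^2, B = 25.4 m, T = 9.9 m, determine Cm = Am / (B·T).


Formula: Cm = Am / (B * T)
Step 1 — B * T = 25.4 * 9.9 = 251.46 m^2
Step 2 — Cm = 229.2 / 251.46 ≈ 0.91148 (5 s.f.)

0.91148


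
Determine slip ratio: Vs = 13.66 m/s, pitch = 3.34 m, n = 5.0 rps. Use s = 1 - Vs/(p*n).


Formula: s = 1 - Vs / (p * n)
Step 1 — p * n = 3.34 * 5.0 = 16.7
Step 2 — Vs / (p*n) = 13.66 / 16.7 = 0.817964 (6 d.p.)
Step 3 — s = 1 - 0.817964 = 0.182036

0.182036


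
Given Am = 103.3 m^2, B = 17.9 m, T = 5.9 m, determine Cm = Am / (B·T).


Formula: Cm = Am / (B * T)
Step 1 — B * T = 17.9 * 5.9 = 105.61 m^2
Step 2 — Cm = 103.3 / 105.61 ≈ 0.97813 (5 s.f.)

0.97813


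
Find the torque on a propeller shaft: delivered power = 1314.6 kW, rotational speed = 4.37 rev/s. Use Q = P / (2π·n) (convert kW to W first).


Formula: Q = P_W / (2 * pi * n)
Step 1 — P_W = 1314.6 kW * 1000 = 1314600.0 W
Step 2 — 2 * pi * n = 2 * pi * 4.37 = 27.45752
Step 3 — Q = 1314600.0 / 27.45752 ≈ 47878 N·m (5 s.f.)

47878 N·m


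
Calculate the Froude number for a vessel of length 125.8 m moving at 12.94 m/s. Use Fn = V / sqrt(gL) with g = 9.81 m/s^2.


Formula: Fn = V / sqrt(g * L)
Step 1 — g * L = 9.81 * 125.8 = 1234.098
Step 2 — sqrt(g * L) = sqrt(1234.098) = 35.129731
Step 3 — Fn = 12.94 / 35.129731 ≈ 0.36835 (5 s.f.)

0.36835


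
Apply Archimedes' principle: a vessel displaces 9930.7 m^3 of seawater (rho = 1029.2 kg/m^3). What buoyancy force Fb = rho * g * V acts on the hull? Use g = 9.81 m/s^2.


Formula: Fb = rho * g * V
Substituting: Fb = 1029.2 * 9.81 * 9930.7
Intermediate: 1029.2 * 9.81 = 10096.452
Result: Fb = 10096.452 * 9930.7 ≈ 100260000 N (5 s.f.)

100260000 N


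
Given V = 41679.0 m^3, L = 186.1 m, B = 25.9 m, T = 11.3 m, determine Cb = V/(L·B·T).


Formula: Cb = V / (L * B * T)
Step 1 — L * B * T = 186.1 * 25.9 * 11.3 = 54465.887 m^3
Step 2 — Cb = 41679.0 / 54465.887 ≈ 0.76523 (5 s.f.)

0.76523


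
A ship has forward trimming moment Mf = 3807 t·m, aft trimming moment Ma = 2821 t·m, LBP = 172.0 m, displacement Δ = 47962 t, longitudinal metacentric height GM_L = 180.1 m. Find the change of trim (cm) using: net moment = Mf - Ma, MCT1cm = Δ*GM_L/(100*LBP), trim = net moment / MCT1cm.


Formula: net trimming moment = Mf - Ma; MCT1cm = Δ*GM_L/(100*LBP); trim = net moment / MCT1cm
Step 1 — net trimming moment = 3807 - 2821 = 986 t·m
Step 2 — MCT1cm = 47962 * 180.1 / (100 * 172.0) = 502.2068 t·m/cm
Step 3 — trim = 986 / 502.2068 ≈ 1.9633 cm (5 s.f.)

1.9633 cm


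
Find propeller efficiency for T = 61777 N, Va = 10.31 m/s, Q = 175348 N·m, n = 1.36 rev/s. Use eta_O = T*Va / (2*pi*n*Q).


Formula: eta = T * Va / (2 * pi * n * Q)
Step 1 — numerator = T * Va = 61777 * 10.31 = 636920.87
Step 2 — 2 * pi * n = 2 * pi * 1.36 = 8.545132
Step 3 — denominator = 8.545132 * 175348 = 1498371.81
Step 4 — eta = 636920.87 / 1498371.81 ≈ 0.42508 (5 s.f.)

0.42508


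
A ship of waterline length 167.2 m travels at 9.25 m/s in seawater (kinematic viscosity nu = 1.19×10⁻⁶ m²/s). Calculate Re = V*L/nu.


Formula: Re = V * L / nu
Step 1 — V * L = 9.25 * 167.2 = 1546.6 m^2/s
Step 2 — Re = 1546.6 / 1.19e-6 = 1.30e+09

1.30e+09


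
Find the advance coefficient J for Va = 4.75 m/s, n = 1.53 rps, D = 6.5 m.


Formula: J = Va / (n * D)
Step 1 — n * D = 1.53 * 6.5 = 9.945
Step 2 — J = 4.75 / 9.945 ≈ 0.47763 (5 s.f.)

0.47763


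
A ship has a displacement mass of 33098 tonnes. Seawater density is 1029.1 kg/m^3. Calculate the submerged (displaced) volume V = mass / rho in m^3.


Formula: V = mass / rho
Step 1 — convert tonnes to kg: 33098 t * 1000 = 33098000 kg
Step 2 — V = 33098000 / 1029.1 ≈ 32162 m^3 (5 s.f.)

32162 m^3


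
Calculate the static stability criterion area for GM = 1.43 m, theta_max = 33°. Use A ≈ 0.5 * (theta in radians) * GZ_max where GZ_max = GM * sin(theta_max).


Formula: GZ_max = GM * sin(theta); Area = 0.5 * theta_rad * GZ_max
Step 1 — GZ_max = 1.43 * sin(33°) = 1.43 * 0.544639 = 0.778834 m
Step 2 — theta_rad = 33 * pi/180 = 0.575959 rad
Step 3 — Area = 0.5 * 0.575959 * 0.778834 ≈ 0.22429 m·rad (5 s.f.)

0.22429 m·rad


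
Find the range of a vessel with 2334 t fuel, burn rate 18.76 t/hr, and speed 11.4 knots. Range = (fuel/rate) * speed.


Formula: endurance = fuel / rate; range = endurance * speed
Step 1 — endurance = 2334 / 18.76 = 124.4136 hours
Step 2 — range = 124.4136 * 11.4 ≈ 1418.3 nautical miles (5 s.f.)

1418.3 NM


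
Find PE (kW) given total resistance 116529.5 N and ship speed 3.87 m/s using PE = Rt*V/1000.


Formula: PE = Rt * V / 1000 (kW)
Step 1 — PE (W) = 116529.5 * 3.87 = 450969.165 W
Step 2 — PE (kW) = 450969.165 / 1000 ≈ 450.97 kW (5 s.f.)

450.97 kW


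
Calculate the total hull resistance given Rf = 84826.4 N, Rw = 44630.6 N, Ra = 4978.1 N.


Formula: Rt = Rf + Rw + Ra
Substituting: Rt = 84826.4 + 44630.6 + 4978.1
Result: Rt = 134435.1 N

134435.1 N


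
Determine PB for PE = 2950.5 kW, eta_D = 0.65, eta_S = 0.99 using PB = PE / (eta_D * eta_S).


Formula: PB = PE / (eta_D * eta_S)
Step 1 — combined efficiency = eta_D * eta_S = 0.65 * 0.99 = 0.6435
Step 2 — PB = 2950.5 / 0.6435 ≈ 4585.1 kW (5 s.f.)

4585.1 kW


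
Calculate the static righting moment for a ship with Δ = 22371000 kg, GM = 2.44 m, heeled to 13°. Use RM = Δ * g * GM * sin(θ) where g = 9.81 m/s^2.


Formula: GZ = GM * sin(theta); RM = disp * g * GZ
Step 1 — GZ = 2.44 * sin(13°) = 2.44 * 0.224951 = 0.54888 m
Step 2 — RM = 22371000 * 9.81 * 0.54888 ≈ 120460000 N·m (5 s.f.)

120460000 N·m


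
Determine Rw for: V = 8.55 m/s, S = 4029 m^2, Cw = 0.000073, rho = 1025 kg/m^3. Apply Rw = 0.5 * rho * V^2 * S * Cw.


Formula: Rw = 0.5 * rho * V^2 * S * Cw
Step 1 — V^2 = 8.55^2 = 73.1025
Step 2 — 0.5 * rho * V^2 = 0.5 * 1025 * 73.1025 = 37465.03125
Step 3 — Rw = 37465.03125 * 4029 * 0.000073 ≈ 11019 N (5 s.f.)

11019 N


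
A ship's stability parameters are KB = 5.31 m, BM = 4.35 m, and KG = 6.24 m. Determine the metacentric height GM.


Formula: GM = KB + BM - KG
Step 1 — KM = KB + BM = 5.31 + 4.35 = 9.66 m
Step 2 — GM = KM - KG = 9.66 - 6.24 = 3.42 m

3.42 m


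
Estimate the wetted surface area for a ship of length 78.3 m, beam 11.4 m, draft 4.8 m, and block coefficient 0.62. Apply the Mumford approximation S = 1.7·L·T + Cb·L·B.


Formula: S = 1.7*L*T + V/T with V = Cb*L*B*T, i.e. S = L * (1.7*T + Cb*B)
Step 1 — 1.7*T = 1.7 * 4.8 = 8.16 m
Step 2 — Cb*B = 0.62 * 11.4 = 7.068 m
Step 3 — 1.7*T + Cb*B = 8.16 + 7.068 = 15.228 m
Step 4 — S = 78.3 * 15.228 ≈ 1192.4 m^2 (5 s.f.)

1192.4 m^2


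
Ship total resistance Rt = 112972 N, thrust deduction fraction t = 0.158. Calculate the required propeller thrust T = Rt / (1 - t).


Formula: T = Rt / (1 - t)
Step 1 — (1 - t) = 1 - 0.158 = 0.842
Step 2 — T = 112972 / 0.842 ≈ 134170 N (5 s.f.)

134170 N


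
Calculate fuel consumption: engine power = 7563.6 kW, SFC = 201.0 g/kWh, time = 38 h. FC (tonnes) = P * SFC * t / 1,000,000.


Formula: FC (tonnes) = P * SFC * t / 1,000,000
Step 1 — P * SFC * t = 7563.6 * 201.0 * 38 = 57770776.8 g
Step 2 — FC (tonnes) = 57770776.8 / 1,000,000 ≈ 57.771 tonnes (5 s.f.)

57.771 tonnes


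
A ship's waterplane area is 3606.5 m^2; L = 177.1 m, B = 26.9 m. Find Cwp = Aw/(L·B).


Formula: Cwp = Aw / (L * B)
Step 1 — L * B = 177.1 * 26.9 = 4763.99 m^2
Step 2 — Cwp = 3606.5 / 4763.99 ≈ 0.75703 (5 s.f.)

0.75703


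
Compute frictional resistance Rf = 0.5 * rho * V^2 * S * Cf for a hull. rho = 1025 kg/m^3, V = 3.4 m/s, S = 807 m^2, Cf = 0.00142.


Formula: Rf = 0.5 * rho * V^2 * S * Cf
Step 1 — V^2 = 3.4^2 = 11.56
Step 2 — 0.5 * rho * V^2 = 0.5 * 1025 * 11.56 = 5924.5
Step 3 — Rf = 5924.5 * 807 * 0.00142 ≈ 6789.1 N (5 s.f.)

6789.1 N


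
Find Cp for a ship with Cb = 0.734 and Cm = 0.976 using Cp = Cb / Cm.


Formula: Cp = Cb / Cm
Substituting: Cp = 0.734 / 0.976
Result: Cp ≈ 0.75205 (5 s.f.)

0.75205


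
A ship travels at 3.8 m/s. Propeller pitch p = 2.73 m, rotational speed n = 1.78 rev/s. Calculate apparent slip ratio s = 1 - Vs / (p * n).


Formula: s = 1 - Vs / (p * n)
Step 1 — p * n = 2.73 * 1.78 = 4.8594
Step 2 — Vs / (p*n) = 3.8 / 4.8594 = 0.78199 (6 d.p.)
Step 3 — s = 1 - 0.78199 = 0.21801

0.21801


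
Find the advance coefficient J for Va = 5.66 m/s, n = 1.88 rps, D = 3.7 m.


Formula: J = Va / (n * D)
Step 1 — n * D = 1.88 * 3.7 = 6.956
Step 2 — J = 5.66 / 6.956 ≈ 0.81369 (5 s.f.)

0.81369


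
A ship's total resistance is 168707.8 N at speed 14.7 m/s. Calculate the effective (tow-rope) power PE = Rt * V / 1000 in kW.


Formula: PE = Rt * V / 1000 (kW)
Step 1 — PE (W) = 168707.8 * 14.7 = 2480004.66 W
Step 2 — PE (kW) = 2480004.66 / 1000 ≈ 2480.0 kW (5 s.f.)

2480.0 kW


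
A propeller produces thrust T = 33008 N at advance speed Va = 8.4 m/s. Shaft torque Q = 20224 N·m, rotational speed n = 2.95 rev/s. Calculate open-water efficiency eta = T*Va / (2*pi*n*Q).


Formula: eta = T * Va / (2 * pi * n * Q)
Step 1 — numerator = T * Va = 33008 * 8.4 = 277267.2
Step 2 — 2 * pi * n = 2 * pi * 2.95 = 18.535397
Step 3 — denominator = 18.535397 * 20224 = 374859.87
Step 4 — eta = 277267.2 / 374859.87 ≈ 0.73966 (5 s.f.)

0.73966


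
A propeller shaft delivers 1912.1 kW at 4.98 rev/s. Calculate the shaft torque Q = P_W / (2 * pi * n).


Formula: Q = P_W / (2 * pi * n)
Step 1 — P_W = 1912.1 kW * 1000 = 1912100.0 W
Step 2 — 2 * pi * n = 2 * pi * 4.98 = 31.290263
Step 3 — Q = 1912100.0 / 31.290263 ≈ 61108 N·m (5 s.f.)

61108 N·m


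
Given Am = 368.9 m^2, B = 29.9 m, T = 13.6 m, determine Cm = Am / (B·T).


Formula: Cm = Am / (B * T)
Step 1 — B * T = 29.9 * 13.6 = 406.64 m^2
Step 2 — Cm = 368.9 / 406.64 ≈ 0.90719 (5 s.f.)

0.90719


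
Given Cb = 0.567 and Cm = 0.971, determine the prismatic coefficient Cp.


Formula: Cp = Cb / Cm
Substituting: Cp = 0.567 / 0.971
Result: Cp ≈ 0.58393 (5 s.f.)

0.58393


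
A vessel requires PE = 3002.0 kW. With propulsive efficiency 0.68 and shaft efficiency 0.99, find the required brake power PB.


Formula: PB = PE / (eta_D * eta_S)
Step 1 — combined efficiency = eta_D * eta_S = 0.68 * 0.99 = 0.6732
Step 2 — PB = 3002.0 / 0.6732 ≈ 4459.3 kW (5 s.f.)

4459.3 kW


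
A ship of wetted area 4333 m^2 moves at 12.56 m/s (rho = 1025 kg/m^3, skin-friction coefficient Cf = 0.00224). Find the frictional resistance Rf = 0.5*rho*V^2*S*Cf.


Formula: Rf = 0.5 * rho * V^2 * S * Cf
Step 1 — V^2 = 12.56^2 = 157.7536
Step 2 — 0.5 * rho * V^2 = 0.5 * 1025 * 157.7536 = 80848.72
Step 3 — Rf = 80848.72 * 4333 * 0.00224 ≈ 784710 N (5 s.f.)

784710 N


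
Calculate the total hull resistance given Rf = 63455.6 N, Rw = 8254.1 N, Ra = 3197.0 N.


Formula: Rt = Rf + Rw + Ra
Substituting: Rt = 63455.6 + 8254.1 + 3197.0
Result: Rt = 74906.7 N

74906.7 N


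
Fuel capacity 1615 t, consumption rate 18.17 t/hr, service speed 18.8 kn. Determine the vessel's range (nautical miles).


Formula: endurance = fuel / rate; range = endurance * speed
Step 1 — endurance = 1615 / 18.17 = 88.8828 hours
Step 2 — range = 88.8828 * 18.8 ≈ 1671.0 nautical miles (5 s.f.)

1671.0 NM


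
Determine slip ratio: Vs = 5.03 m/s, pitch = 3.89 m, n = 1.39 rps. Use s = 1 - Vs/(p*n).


Formula: s = 1 - Vs / (p * n)
Step 1 — p * n = 3.89 * 1.39 = 5.4071
Step 2 — Vs / (p*n) = 5.03 / 5.4071 = 0.930258 (6 d.p.)
Step 3 — s = 1 - 0.930258 = 0.069742

0.069742


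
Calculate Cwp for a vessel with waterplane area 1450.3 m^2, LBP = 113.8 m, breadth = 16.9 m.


Formula: Cwp = Aw / (L * B)
Step 1 — L * B = 113.8 * 16.9 = 1923.22 m^2
Step 2 — Cwp = 1450.3 / 1923.22 ≈ 0.75410 (5 s.f.)

0.75410


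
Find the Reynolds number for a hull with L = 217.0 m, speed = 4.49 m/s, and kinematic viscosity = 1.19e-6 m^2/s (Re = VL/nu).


Formula: Re = V * L / nu
Step 1 — V * L = 4.49 * 217.0 = 974.33 m^2/s
Step 2 — Re = 974.33 / 1.19e-6 = 8.19e+08

8.19e+08


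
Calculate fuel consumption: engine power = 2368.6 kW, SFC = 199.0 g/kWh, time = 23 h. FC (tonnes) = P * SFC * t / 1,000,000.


Formula: FC (tonnes) = P * SFC * t / 1,000,000
Step 1 — P * SFC * t = 2368.6 * 199.0 * 23 = 10841082.2 g
Step 2 — FC (tonnes) = 10841082.2 / 1,000,000 ≈ 10.841 tonnes (5 s.f.)

10.841 tonnes


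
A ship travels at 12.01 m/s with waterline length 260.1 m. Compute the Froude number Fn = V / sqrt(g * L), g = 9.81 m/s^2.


Formula: Fn = V / sqrt(g * L)
Step 1 — g * L = 9.81 * 260.1 = 2551.581
Step 2 — sqrt(g * L) = sqrt(2551.581) = 50.513176
Step 3 — Fn = 12.01 / 50.513176 ≈ 0.23776 (5 s.f.)

0.23776


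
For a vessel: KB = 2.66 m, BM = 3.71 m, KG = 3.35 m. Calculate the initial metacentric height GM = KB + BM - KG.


Formula: GM = KB + BM - KG
Step 1 — KM = KB + BM = 2.66 + 3.71 = 6.37 m
Step 2 — GM = KM - KG = 6.37 - 3.35 = 3.02 m

3.02 m


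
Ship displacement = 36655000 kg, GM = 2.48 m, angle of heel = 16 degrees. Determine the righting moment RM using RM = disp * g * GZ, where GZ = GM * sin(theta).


Formula: GZ = GM * sin(theta); RM = disp * g * GZ
Step 1 — GZ = 2.48 * sin(16°) = 2.48 * 0.275637 = 0.68358 m
Step 2 — RM = 36655000 * 9.81 * 0.68358 ≈ 245810000 N·m (5 s.f.)

245810000 N·m


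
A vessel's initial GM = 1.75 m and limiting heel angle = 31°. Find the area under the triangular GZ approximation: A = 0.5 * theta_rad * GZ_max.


Formula: GZ_max = GM * sin(theta); Area = 0.5 * theta_rad * GZ_max
Step 1 — GZ_max = 1.75 * sin(31°) = 1.75 * 0.515038 = 0.901316 m
Step 2 — theta_rad = 31 * pi/180 = 0.541052 rad
Step 3 — Area = 0.5 * 0.541052 * 0.901316 ≈ 0.24383 m·rad (5 s.f.)

0.24383 m·rad


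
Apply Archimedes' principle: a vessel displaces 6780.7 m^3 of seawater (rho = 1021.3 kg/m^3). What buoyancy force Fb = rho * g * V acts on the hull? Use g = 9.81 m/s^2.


Formula: Fb = rho * g * V
Substituting: Fb = 1021.3 * 9.81 * 6780.7
Intermediate: 1021.3 * 9.81 = 10018.953
Result: Fb = 10018.953 * 6780.7 ≈ 67936000 N (5 s.f.)

67936000 N


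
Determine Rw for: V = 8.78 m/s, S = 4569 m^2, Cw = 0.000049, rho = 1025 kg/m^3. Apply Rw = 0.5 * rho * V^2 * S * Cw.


Formula: Rw = 0.5 * rho * V^2 * S * Cw
Step 1 — V^2 = 8.78^2 = 77.0884
Step 2 — 0.5 * rho * V^2 = 0.5 * 1025 * 77.0884 = 39507.805
Step 3 — Rw = 39507.805 * 4569 * 0.000049 ≈ 8845.0 N (5 s.f.)

8845.0 N


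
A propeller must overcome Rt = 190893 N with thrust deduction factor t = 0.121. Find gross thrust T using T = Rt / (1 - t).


Formula: T = Rt / (1 - t)
Step 1 — (1 - t) = 1 - 0.121 = 0.879
Step 2 — T = 190893 / 0.879 ≈ 217170 N (5 s.f.)

217170 N


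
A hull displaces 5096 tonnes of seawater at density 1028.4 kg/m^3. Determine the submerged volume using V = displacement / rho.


Formula: V = mass / rho
Step 1 — convert tonnes to kg: 5096 t * 1000 = 5096000 kg
Step 2 — V = 5096000 / 1028.4 ≈ 4955.3 m^3 (5 s.f.)

4955.3 m^3


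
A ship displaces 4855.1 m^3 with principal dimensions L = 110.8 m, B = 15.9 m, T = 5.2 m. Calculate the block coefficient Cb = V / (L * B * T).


Formula: Cb = V / (L * B * T)
Step 1 — L * B * T = 110.8 * 15.9 * 5.2 = 9160.944 m^3
Step 2 — Cb = 4855.1 / 9160.944 ≈ 0.52998 (5 s.f.)

0.52998


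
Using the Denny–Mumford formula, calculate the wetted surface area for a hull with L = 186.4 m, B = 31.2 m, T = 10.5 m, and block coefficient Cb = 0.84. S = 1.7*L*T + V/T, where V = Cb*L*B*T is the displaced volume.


Formula: S = 1.7*L*T + V/T with V = Cb*L*B*T, i.e. S = L * (1.7*T + Cb*B)
Step 1 — 1.7*T = 1.7 * 10.5 = 17.85 m
Step 2 — Cb*B = 0.84 * 31.2 = 26.208 m
Step 3 — 1.7*T + Cb*B = 17.85 + 26.208 = 44.058 m
Step 4 — S = 186.4 * 44.058 ≈ 8212.4 m^2 (5 s.f.)

8212.4 m^2


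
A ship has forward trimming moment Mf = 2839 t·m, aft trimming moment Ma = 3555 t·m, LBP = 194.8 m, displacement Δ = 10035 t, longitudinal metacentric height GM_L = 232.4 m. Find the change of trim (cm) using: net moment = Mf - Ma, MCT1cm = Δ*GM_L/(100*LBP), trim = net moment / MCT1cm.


Formula: net trimming moment = Mf - Ma; MCT1cm = Δ*GM_L/(100*LBP); trim = net moment / MCT1cm
Step 1 — net trimming moment = 2839 - 3555 = -716 t·m
Step 2 — MCT1cm = 10035 * 232.4 / (100 * 194.8) = 119.7194 t·m/cm
Step 3 — trim = -716 / 119.7194 ≈ -5.9807 cm (5 s.f.)

-5.9807 cm


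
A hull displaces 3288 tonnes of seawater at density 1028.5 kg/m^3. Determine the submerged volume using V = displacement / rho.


Formula: V = mass / rho
Step 1 — convert tonnes to kg: 3288 t * 1000 = 3288000 kg
Step 2 — V = 3288000 / 1028.5 ≈ 3196.9 m^3 (5 s.f.)

3196.9 m^3


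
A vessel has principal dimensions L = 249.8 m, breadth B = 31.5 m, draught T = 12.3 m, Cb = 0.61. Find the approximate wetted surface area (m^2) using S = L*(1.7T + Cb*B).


Formula: S = 1.7*L*T + V/T with V = Cb*L*B*T, i.e. S = L * (1.7*T + Cb*B)
Step 1 — 1.7*T = 1.7 * 12.3 = 20.91 m
Step 2 — Cb*B = 0.61 * 31.5 = 19.215 m
Step 3 — 1.7*T + Cb*B = 20.91 + 19.215 = 40.125 m
Step 4 — S = 249.8 * 40.125 ≈ 10023 m^2 (5 s.f.)

10023 m^2
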